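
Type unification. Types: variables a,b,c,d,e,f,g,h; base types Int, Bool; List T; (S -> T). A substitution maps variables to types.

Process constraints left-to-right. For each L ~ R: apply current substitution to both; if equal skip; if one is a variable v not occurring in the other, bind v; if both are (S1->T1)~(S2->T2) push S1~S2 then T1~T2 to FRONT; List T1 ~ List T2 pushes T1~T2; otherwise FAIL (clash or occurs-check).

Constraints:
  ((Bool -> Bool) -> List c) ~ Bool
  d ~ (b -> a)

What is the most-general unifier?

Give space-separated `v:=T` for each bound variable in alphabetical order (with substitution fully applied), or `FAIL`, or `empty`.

step 1: unify ((Bool -> Bool) -> List c) ~ Bool  [subst: {-} | 1 pending]
  clash: ((Bool -> Bool) -> List c) vs Bool

Answer: FAIL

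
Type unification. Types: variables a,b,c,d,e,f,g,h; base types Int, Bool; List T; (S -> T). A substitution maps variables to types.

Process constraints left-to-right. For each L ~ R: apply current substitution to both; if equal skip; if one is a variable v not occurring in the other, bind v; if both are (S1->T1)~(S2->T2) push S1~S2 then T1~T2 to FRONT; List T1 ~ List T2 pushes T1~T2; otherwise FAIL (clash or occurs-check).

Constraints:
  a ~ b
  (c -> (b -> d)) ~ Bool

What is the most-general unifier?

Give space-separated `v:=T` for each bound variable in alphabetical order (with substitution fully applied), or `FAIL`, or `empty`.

step 1: unify a ~ b  [subst: {-} | 1 pending]
  bind a := b
step 2: unify (c -> (b -> d)) ~ Bool  [subst: {a:=b} | 0 pending]
  clash: (c -> (b -> d)) vs Bool

Answer: FAIL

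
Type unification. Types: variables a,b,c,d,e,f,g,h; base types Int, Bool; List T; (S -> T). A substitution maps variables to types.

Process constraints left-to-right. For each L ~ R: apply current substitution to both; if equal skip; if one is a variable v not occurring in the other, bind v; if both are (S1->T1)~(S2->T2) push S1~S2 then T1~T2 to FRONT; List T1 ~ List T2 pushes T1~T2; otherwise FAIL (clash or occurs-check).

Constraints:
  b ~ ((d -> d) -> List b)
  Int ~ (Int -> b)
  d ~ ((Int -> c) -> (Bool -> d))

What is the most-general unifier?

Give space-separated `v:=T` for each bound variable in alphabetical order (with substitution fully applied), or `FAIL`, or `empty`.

step 1: unify b ~ ((d -> d) -> List b)  [subst: {-} | 2 pending]
  occurs-check fail: b in ((d -> d) -> List b)

Answer: FAIL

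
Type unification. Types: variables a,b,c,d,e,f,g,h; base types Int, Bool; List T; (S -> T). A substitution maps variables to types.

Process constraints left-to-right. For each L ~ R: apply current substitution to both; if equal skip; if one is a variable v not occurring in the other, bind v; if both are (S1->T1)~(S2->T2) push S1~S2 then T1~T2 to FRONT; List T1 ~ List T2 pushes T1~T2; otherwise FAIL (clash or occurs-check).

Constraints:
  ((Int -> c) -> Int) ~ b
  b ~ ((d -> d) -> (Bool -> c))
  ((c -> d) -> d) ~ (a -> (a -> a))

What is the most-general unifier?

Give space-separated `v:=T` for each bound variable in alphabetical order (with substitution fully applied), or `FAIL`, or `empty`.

step 1: unify ((Int -> c) -> Int) ~ b  [subst: {-} | 2 pending]
  bind b := ((Int -> c) -> Int)
step 2: unify ((Int -> c) -> Int) ~ ((d -> d) -> (Bool -> c))  [subst: {b:=((Int -> c) -> Int)} | 1 pending]
  -> decompose arrow: push (Int -> c)~(d -> d), Int~(Bool -> c)
step 3: unify (Int -> c) ~ (d -> d)  [subst: {b:=((Int -> c) -> Int)} | 2 pending]
  -> decompose arrow: push Int~d, c~d
step 4: unify Int ~ d  [subst: {b:=((Int -> c) -> Int)} | 3 pending]
  bind d := Int
step 5: unify c ~ Int  [subst: {b:=((Int -> c) -> Int), d:=Int} | 2 pending]
  bind c := Int
step 6: unify Int ~ (Bool -> Int)  [subst: {b:=((Int -> c) -> Int), d:=Int, c:=Int} | 1 pending]
  clash: Int vs (Bool -> Int)

Answer: FAIL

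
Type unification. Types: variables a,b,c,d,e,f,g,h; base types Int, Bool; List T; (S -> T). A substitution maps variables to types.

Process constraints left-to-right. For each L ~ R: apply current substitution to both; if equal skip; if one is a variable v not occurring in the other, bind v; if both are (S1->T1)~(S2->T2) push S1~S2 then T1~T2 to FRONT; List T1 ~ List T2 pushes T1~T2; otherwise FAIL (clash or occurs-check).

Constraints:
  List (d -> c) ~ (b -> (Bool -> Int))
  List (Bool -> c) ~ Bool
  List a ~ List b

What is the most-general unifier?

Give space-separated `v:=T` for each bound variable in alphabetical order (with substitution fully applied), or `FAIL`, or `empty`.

step 1: unify List (d -> c) ~ (b -> (Bool -> Int))  [subst: {-} | 2 pending]
  clash: List (d -> c) vs (b -> (Bool -> Int))

Answer: FAIL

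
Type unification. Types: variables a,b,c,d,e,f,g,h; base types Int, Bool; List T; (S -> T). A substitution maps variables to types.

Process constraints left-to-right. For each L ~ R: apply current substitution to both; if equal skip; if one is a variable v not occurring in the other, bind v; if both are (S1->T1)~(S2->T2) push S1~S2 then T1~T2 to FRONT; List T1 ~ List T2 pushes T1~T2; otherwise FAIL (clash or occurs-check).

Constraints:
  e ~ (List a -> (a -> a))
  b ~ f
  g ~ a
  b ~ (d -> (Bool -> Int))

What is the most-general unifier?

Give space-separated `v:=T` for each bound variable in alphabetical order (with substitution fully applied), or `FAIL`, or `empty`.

step 1: unify e ~ (List a -> (a -> a))  [subst: {-} | 3 pending]
  bind e := (List a -> (a -> a))
step 2: unify b ~ f  [subst: {e:=(List a -> (a -> a))} | 2 pending]
  bind b := f
step 3: unify g ~ a  [subst: {e:=(List a -> (a -> a)), b:=f} | 1 pending]
  bind g := a
step 4: unify f ~ (d -> (Bool -> Int))  [subst: {e:=(List a -> (a -> a)), b:=f, g:=a} | 0 pending]
  bind f := (d -> (Bool -> Int))

Answer: b:=(d -> (Bool -> Int)) e:=(List a -> (a -> a)) f:=(d -> (Bool -> Int)) g:=a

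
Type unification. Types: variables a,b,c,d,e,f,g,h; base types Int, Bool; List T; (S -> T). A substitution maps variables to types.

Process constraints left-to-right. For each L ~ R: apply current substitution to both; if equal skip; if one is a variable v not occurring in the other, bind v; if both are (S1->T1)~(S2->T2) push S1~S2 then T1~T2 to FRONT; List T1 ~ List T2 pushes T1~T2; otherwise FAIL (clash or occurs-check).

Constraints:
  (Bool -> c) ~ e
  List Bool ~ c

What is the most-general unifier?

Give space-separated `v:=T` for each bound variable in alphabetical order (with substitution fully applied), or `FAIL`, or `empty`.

Answer: c:=List Bool e:=(Bool -> List Bool)

Derivation:
step 1: unify (Bool -> c) ~ e  [subst: {-} | 1 pending]
  bind e := (Bool -> c)
step 2: unify List Bool ~ c  [subst: {e:=(Bool -> c)} | 0 pending]
  bind c := List Bool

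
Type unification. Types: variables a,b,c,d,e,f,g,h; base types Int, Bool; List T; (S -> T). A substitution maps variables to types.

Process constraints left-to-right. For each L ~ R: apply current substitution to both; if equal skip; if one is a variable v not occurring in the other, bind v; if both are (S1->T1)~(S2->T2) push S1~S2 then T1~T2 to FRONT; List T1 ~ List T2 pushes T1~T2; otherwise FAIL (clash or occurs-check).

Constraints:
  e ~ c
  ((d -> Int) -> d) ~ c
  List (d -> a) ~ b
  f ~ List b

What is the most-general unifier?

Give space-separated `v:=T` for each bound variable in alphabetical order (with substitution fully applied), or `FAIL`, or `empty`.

step 1: unify e ~ c  [subst: {-} | 3 pending]
  bind e := c
step 2: unify ((d -> Int) -> d) ~ c  [subst: {e:=c} | 2 pending]
  bind c := ((d -> Int) -> d)
step 3: unify List (d -> a) ~ b  [subst: {e:=c, c:=((d -> Int) -> d)} | 1 pending]
  bind b := List (d -> a)
step 4: unify f ~ List List (d -> a)  [subst: {e:=c, c:=((d -> Int) -> d), b:=List (d -> a)} | 0 pending]
  bind f := List List (d -> a)

Answer: b:=List (d -> a) c:=((d -> Int) -> d) e:=((d -> Int) -> d) f:=List List (d -> a)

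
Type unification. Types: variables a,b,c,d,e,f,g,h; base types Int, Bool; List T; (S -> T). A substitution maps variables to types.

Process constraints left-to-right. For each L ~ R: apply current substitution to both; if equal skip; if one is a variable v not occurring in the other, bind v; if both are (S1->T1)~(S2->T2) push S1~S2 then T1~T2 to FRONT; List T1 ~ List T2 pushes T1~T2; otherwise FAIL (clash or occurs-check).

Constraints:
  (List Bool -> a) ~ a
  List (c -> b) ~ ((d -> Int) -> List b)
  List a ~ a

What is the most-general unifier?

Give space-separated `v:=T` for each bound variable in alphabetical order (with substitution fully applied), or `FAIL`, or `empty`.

Answer: FAIL

Derivation:
step 1: unify (List Bool -> a) ~ a  [subst: {-} | 2 pending]
  occurs-check fail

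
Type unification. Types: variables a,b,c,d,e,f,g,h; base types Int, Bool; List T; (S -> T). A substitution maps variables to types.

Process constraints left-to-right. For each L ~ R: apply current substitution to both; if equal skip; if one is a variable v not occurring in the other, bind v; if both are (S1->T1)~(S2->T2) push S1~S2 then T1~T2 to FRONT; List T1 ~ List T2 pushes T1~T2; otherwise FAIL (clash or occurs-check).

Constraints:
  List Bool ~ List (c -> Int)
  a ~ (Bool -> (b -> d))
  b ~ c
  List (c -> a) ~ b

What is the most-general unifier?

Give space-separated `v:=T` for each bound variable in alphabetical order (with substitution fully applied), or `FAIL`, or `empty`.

Answer: FAIL

Derivation:
step 1: unify List Bool ~ List (c -> Int)  [subst: {-} | 3 pending]
  -> decompose List: push Bool~(c -> Int)
step 2: unify Bool ~ (c -> Int)  [subst: {-} | 3 pending]
  clash: Bool vs (c -> Int)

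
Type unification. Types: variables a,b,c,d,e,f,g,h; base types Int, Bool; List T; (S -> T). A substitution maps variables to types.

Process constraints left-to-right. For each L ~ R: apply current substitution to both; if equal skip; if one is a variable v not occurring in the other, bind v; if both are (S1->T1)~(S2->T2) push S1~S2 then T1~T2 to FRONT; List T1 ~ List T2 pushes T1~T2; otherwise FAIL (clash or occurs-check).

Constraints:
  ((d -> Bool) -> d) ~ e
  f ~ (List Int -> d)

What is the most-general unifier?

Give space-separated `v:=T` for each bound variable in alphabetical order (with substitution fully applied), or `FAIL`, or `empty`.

step 1: unify ((d -> Bool) -> d) ~ e  [subst: {-} | 1 pending]
  bind e := ((d -> Bool) -> d)
step 2: unify f ~ (List Int -> d)  [subst: {e:=((d -> Bool) -> d)} | 0 pending]
  bind f := (List Int -> d)

Answer: e:=((d -> Bool) -> d) f:=(List Int -> d)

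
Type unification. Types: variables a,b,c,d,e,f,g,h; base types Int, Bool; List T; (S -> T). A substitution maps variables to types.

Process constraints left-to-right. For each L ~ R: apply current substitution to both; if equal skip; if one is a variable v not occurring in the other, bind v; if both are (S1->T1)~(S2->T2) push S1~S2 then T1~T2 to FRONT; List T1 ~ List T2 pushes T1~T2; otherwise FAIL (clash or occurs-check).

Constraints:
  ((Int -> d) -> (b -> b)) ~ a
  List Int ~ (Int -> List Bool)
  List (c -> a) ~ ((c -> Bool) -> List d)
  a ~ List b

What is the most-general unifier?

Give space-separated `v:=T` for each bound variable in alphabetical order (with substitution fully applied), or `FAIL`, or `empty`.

step 1: unify ((Int -> d) -> (b -> b)) ~ a  [subst: {-} | 3 pending]
  bind a := ((Int -> d) -> (b -> b))
step 2: unify List Int ~ (Int -> List Bool)  [subst: {a:=((Int -> d) -> (b -> b))} | 2 pending]
  clash: List Int vs (Int -> List Bool)

Answer: FAIL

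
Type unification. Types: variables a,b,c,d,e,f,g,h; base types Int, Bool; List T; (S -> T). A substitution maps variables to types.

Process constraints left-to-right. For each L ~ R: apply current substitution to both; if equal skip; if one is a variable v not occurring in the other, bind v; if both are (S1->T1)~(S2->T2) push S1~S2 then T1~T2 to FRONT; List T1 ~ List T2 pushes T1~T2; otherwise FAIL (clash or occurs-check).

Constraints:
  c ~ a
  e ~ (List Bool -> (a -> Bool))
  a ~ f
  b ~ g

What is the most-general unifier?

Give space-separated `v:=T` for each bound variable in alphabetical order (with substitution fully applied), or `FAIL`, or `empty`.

step 1: unify c ~ a  [subst: {-} | 3 pending]
  bind c := a
step 2: unify e ~ (List Bool -> (a -> Bool))  [subst: {c:=a} | 2 pending]
  bind e := (List Bool -> (a -> Bool))
step 3: unify a ~ f  [subst: {c:=a, e:=(List Bool -> (a -> Bool))} | 1 pending]
  bind a := f
step 4: unify b ~ g  [subst: {c:=a, e:=(List Bool -> (a -> Bool)), a:=f} | 0 pending]
  bind b := g

Answer: a:=f b:=g c:=f e:=(List Bool -> (f -> Bool))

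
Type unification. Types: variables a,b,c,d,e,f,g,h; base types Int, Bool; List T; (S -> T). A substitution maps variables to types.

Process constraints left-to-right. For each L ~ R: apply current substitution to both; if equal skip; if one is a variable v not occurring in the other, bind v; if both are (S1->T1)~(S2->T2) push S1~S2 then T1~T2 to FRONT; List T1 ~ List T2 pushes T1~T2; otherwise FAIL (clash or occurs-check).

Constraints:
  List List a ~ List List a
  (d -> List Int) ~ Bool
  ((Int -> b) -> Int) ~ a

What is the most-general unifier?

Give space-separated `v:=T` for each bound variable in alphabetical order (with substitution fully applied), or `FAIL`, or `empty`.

Answer: FAIL

Derivation:
step 1: unify List List a ~ List List a  [subst: {-} | 2 pending]
  -> identical, skip
step 2: unify (d -> List Int) ~ Bool  [subst: {-} | 1 pending]
  clash: (d -> List Int) vs Bool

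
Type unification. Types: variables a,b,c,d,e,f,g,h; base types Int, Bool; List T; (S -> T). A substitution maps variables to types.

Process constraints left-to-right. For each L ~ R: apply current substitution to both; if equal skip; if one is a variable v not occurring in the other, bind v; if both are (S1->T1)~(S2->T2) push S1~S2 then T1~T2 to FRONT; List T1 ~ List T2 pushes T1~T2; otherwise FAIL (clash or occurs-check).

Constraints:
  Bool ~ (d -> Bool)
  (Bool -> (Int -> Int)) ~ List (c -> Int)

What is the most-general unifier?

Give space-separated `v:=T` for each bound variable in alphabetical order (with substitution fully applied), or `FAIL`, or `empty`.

step 1: unify Bool ~ (d -> Bool)  [subst: {-} | 1 pending]
  clash: Bool vs (d -> Bool)

Answer: FAIL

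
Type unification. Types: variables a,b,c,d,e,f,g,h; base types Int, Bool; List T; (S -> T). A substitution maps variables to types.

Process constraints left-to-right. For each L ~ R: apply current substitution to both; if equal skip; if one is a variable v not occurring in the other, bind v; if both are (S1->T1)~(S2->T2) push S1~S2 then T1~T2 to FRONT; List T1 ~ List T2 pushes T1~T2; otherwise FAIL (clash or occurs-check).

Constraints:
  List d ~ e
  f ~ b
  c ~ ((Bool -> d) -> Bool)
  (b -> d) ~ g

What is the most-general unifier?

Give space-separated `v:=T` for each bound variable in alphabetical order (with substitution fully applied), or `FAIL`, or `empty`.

step 1: unify List d ~ e  [subst: {-} | 3 pending]
  bind e := List d
step 2: unify f ~ b  [subst: {e:=List d} | 2 pending]
  bind f := b
step 3: unify c ~ ((Bool -> d) -> Bool)  [subst: {e:=List d, f:=b} | 1 pending]
  bind c := ((Bool -> d) -> Bool)
step 4: unify (b -> d) ~ g  [subst: {e:=List d, f:=b, c:=((Bool -> d) -> Bool)} | 0 pending]
  bind g := (b -> d)

Answer: c:=((Bool -> d) -> Bool) e:=List d f:=b g:=(b -> d)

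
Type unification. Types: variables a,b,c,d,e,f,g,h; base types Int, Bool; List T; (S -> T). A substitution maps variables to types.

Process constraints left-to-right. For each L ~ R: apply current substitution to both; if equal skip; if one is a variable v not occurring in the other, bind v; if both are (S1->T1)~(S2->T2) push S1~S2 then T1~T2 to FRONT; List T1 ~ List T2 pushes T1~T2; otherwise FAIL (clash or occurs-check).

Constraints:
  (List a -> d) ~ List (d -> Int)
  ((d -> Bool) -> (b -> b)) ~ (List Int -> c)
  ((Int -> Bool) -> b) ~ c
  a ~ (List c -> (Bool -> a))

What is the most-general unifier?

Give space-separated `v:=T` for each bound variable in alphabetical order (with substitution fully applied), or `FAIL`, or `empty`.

Answer: FAIL

Derivation:
step 1: unify (List a -> d) ~ List (d -> Int)  [subst: {-} | 3 pending]
  clash: (List a -> d) vs List (d -> Int)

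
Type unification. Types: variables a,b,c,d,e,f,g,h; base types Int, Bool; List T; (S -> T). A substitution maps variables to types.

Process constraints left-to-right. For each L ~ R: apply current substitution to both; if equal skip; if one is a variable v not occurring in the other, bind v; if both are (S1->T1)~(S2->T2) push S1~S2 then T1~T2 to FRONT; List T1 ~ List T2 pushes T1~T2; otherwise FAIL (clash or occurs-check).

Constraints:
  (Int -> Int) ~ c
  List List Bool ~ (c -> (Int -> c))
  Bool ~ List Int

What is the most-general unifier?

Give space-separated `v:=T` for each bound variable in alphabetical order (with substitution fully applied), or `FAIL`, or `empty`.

step 1: unify (Int -> Int) ~ c  [subst: {-} | 2 pending]
  bind c := (Int -> Int)
step 2: unify List List Bool ~ ((Int -> Int) -> (Int -> (Int -> Int)))  [subst: {c:=(Int -> Int)} | 1 pending]
  clash: List List Bool vs ((Int -> Int) -> (Int -> (Int -> Int)))

Answer: FAIL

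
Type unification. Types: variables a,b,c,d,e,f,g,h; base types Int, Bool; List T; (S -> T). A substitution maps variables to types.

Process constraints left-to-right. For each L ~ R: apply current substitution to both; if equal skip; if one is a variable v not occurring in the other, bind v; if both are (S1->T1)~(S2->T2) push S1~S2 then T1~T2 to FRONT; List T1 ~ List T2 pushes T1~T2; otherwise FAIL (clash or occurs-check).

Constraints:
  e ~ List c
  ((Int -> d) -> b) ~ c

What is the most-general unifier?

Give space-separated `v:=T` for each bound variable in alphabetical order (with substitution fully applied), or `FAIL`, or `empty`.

step 1: unify e ~ List c  [subst: {-} | 1 pending]
  bind e := List c
step 2: unify ((Int -> d) -> b) ~ c  [subst: {e:=List c} | 0 pending]
  bind c := ((Int -> d) -> b)

Answer: c:=((Int -> d) -> b) e:=List ((Int -> d) -> b)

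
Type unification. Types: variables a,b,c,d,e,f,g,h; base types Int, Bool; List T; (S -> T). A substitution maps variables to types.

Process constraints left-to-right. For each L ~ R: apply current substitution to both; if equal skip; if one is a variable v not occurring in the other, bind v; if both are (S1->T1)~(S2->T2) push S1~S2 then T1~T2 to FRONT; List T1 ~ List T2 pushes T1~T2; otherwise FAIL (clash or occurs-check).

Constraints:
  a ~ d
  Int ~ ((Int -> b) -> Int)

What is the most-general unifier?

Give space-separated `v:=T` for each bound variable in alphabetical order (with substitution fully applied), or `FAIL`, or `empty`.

step 1: unify a ~ d  [subst: {-} | 1 pending]
  bind a := d
step 2: unify Int ~ ((Int -> b) -> Int)  [subst: {a:=d} | 0 pending]
  clash: Int vs ((Int -> b) -> Int)

Answer: FAIL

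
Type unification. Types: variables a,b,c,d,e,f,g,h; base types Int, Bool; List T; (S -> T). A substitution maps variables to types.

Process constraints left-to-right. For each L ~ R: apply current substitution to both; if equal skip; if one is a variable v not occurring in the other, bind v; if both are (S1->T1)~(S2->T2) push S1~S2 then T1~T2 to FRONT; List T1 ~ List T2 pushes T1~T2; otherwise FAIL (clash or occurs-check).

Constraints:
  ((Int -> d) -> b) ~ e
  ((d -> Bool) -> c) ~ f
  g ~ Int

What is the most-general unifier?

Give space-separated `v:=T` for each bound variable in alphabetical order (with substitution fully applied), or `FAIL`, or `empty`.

step 1: unify ((Int -> d) -> b) ~ e  [subst: {-} | 2 pending]
  bind e := ((Int -> d) -> b)
step 2: unify ((d -> Bool) -> c) ~ f  [subst: {e:=((Int -> d) -> b)} | 1 pending]
  bind f := ((d -> Bool) -> c)
step 3: unify g ~ Int  [subst: {e:=((Int -> d) -> b), f:=((d -> Bool) -> c)} | 0 pending]
  bind g := Int

Answer: e:=((Int -> d) -> b) f:=((d -> Bool) -> c) g:=Int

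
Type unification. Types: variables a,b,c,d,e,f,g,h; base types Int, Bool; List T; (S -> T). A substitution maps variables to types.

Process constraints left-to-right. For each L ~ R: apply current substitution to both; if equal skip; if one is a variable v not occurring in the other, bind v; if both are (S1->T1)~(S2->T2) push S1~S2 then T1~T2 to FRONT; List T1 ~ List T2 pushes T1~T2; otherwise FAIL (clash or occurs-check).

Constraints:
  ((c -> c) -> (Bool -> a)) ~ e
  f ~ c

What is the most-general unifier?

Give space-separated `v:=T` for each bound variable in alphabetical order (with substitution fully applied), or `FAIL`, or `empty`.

Answer: e:=((c -> c) -> (Bool -> a)) f:=c

Derivation:
step 1: unify ((c -> c) -> (Bool -> a)) ~ e  [subst: {-} | 1 pending]
  bind e := ((c -> c) -> (Bool -> a))
step 2: unify f ~ c  [subst: {e:=((c -> c) -> (Bool -> a))} | 0 pending]
  bind f := c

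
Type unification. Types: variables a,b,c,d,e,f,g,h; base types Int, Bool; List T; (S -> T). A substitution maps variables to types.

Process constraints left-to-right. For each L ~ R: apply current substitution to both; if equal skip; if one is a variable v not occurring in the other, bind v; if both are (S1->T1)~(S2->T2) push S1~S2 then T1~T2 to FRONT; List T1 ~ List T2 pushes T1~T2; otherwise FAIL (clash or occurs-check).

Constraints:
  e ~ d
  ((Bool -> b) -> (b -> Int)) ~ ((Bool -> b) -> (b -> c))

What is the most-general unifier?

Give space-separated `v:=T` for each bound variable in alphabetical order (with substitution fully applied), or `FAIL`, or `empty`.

step 1: unify e ~ d  [subst: {-} | 1 pending]
  bind e := d
step 2: unify ((Bool -> b) -> (b -> Int)) ~ ((Bool -> b) -> (b -> c))  [subst: {e:=d} | 0 pending]
  -> decompose arrow: push (Bool -> b)~(Bool -> b), (b -> Int)~(b -> c)
step 3: unify (Bool -> b) ~ (Bool -> b)  [subst: {e:=d} | 1 pending]
  -> identical, skip
step 4: unify (b -> Int) ~ (b -> c)  [subst: {e:=d} | 0 pending]
  -> decompose arrow: push b~b, Int~c
step 5: unify b ~ b  [subst: {e:=d} | 1 pending]
  -> identical, skip
step 6: unify Int ~ c  [subst: {e:=d} | 0 pending]
  bind c := Int

Answer: c:=Int e:=d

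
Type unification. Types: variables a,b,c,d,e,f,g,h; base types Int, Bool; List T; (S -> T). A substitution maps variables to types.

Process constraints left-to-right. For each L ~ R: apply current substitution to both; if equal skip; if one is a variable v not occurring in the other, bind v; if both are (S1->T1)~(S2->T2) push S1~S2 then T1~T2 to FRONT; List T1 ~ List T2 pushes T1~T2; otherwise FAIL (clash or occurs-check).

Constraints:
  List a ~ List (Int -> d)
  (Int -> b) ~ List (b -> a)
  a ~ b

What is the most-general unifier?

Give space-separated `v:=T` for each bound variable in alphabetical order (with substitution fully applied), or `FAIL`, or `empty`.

step 1: unify List a ~ List (Int -> d)  [subst: {-} | 2 pending]
  -> decompose List: push a~(Int -> d)
step 2: unify a ~ (Int -> d)  [subst: {-} | 2 pending]
  bind a := (Int -> d)
step 3: unify (Int -> b) ~ List (b -> (Int -> d))  [subst: {a:=(Int -> d)} | 1 pending]
  clash: (Int -> b) vs List (b -> (Int -> d))

Answer: FAIL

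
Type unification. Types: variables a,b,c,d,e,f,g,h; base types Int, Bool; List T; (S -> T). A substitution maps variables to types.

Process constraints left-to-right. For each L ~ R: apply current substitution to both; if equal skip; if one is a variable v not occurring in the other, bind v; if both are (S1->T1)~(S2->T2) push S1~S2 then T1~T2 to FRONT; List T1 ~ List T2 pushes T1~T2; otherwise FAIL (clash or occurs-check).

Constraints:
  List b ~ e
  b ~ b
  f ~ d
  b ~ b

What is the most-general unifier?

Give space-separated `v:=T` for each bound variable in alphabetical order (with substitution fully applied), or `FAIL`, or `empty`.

step 1: unify List b ~ e  [subst: {-} | 3 pending]
  bind e := List b
step 2: unify b ~ b  [subst: {e:=List b} | 2 pending]
  -> identical, skip
step 3: unify f ~ d  [subst: {e:=List b} | 1 pending]
  bind f := d
step 4: unify b ~ b  [subst: {e:=List b, f:=d} | 0 pending]
  -> identical, skip

Answer: e:=List b f:=d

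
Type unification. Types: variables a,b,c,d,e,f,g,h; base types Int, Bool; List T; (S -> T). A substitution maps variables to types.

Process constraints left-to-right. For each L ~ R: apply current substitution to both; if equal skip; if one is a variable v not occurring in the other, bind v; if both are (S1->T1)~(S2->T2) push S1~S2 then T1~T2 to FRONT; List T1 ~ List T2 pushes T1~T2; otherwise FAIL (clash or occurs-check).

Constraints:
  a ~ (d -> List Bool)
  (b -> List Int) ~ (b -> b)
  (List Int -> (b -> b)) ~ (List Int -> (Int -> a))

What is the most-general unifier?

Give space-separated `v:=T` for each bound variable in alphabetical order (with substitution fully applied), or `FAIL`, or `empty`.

Answer: FAIL

Derivation:
step 1: unify a ~ (d -> List Bool)  [subst: {-} | 2 pending]
  bind a := (d -> List Bool)
step 2: unify (b -> List Int) ~ (b -> b)  [subst: {a:=(d -> List Bool)} | 1 pending]
  -> decompose arrow: push b~b, List Int~b
step 3: unify b ~ b  [subst: {a:=(d -> List Bool)} | 2 pending]
  -> identical, skip
step 4: unify List Int ~ b  [subst: {a:=(d -> List Bool)} | 1 pending]
  bind b := List Int
step 5: unify (List Int -> (List Int -> List Int)) ~ (List Int -> (Int -> (d -> List Bool)))  [subst: {a:=(d -> List Bool), b:=List Int} | 0 pending]
  -> decompose arrow: push List Int~List Int, (List Int -> List Int)~(Int -> (d -> List Bool))
step 6: unify List Int ~ List Int  [subst: {a:=(d -> List Bool), b:=List Int} | 1 pending]
  -> identical, skip
step 7: unify (List Int -> List Int) ~ (Int -> (d -> List Bool))  [subst: {a:=(d -> List Bool), b:=List Int} | 0 pending]
  -> decompose arrow: push List Int~Int, List Int~(d -> List Bool)
step 8: unify List Int ~ Int  [subst: {a:=(d -> List Bool), b:=List Int} | 1 pending]
  clash: List Int vs Int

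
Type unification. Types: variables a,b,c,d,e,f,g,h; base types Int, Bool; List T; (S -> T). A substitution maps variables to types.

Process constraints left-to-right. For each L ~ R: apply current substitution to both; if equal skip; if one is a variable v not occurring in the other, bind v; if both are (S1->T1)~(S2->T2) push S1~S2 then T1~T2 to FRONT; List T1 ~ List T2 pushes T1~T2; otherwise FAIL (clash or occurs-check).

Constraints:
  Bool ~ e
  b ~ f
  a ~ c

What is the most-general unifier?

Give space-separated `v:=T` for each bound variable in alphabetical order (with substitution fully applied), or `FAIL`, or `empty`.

step 1: unify Bool ~ e  [subst: {-} | 2 pending]
  bind e := Bool
step 2: unify b ~ f  [subst: {e:=Bool} | 1 pending]
  bind b := f
step 3: unify a ~ c  [subst: {e:=Bool, b:=f} | 0 pending]
  bind a := c

Answer: a:=c b:=f e:=Bool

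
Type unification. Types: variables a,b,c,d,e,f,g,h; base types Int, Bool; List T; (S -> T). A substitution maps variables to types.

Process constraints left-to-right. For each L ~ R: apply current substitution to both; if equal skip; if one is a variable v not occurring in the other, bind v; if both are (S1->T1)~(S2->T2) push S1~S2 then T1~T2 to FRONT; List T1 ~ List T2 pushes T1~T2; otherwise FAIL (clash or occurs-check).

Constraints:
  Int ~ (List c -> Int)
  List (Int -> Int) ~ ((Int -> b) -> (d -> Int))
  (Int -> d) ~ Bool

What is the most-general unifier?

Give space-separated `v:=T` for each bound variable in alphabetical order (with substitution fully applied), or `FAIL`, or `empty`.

Answer: FAIL

Derivation:
step 1: unify Int ~ (List c -> Int)  [subst: {-} | 2 pending]
  clash: Int vs (List c -> Int)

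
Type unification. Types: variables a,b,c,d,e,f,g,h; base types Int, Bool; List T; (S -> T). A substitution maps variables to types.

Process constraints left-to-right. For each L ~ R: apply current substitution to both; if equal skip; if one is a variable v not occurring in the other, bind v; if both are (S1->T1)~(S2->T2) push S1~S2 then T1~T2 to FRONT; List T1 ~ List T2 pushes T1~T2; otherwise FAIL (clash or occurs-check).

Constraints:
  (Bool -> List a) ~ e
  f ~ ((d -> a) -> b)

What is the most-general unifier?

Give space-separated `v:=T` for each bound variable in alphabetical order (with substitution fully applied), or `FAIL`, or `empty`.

step 1: unify (Bool -> List a) ~ e  [subst: {-} | 1 pending]
  bind e := (Bool -> List a)
step 2: unify f ~ ((d -> a) -> b)  [subst: {e:=(Bool -> List a)} | 0 pending]
  bind f := ((d -> a) -> b)

Answer: e:=(Bool -> List a) f:=((d -> a) -> b)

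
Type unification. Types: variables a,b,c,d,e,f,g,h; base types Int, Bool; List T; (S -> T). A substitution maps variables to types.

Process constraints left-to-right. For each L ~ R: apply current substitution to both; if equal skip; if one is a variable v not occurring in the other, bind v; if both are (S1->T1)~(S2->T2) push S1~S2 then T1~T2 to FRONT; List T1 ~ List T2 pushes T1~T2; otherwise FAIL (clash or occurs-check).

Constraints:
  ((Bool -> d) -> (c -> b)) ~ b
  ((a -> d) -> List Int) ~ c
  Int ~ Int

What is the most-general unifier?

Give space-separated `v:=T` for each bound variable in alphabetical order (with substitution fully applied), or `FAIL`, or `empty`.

step 1: unify ((Bool -> d) -> (c -> b)) ~ b  [subst: {-} | 2 pending]
  occurs-check fail

Answer: FAIL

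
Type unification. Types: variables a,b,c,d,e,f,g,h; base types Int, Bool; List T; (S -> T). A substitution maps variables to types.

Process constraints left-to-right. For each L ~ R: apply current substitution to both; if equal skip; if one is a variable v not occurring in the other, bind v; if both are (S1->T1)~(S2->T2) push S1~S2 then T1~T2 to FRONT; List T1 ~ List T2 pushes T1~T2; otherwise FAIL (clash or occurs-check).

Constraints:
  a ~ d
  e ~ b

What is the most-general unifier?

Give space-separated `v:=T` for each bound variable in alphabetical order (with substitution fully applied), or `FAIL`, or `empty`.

Answer: a:=d e:=b

Derivation:
step 1: unify a ~ d  [subst: {-} | 1 pending]
  bind a := d
step 2: unify e ~ b  [subst: {a:=d} | 0 pending]
  bind e := b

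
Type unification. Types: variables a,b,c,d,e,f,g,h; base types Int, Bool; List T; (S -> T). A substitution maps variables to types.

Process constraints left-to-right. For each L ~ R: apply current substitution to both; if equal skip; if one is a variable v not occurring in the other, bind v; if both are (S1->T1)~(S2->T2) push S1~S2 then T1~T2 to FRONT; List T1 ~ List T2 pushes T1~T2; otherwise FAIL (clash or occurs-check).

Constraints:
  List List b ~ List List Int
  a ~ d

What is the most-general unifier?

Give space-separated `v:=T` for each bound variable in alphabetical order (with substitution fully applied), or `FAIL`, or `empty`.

Answer: a:=d b:=Int

Derivation:
step 1: unify List List b ~ List List Int  [subst: {-} | 1 pending]
  -> decompose List: push List b~List Int
step 2: unify List b ~ List Int  [subst: {-} | 1 pending]
  -> decompose List: push b~Int
step 3: unify b ~ Int  [subst: {-} | 1 pending]
  bind b := Int
step 4: unify a ~ d  [subst: {b:=Int} | 0 pending]
  bind a := d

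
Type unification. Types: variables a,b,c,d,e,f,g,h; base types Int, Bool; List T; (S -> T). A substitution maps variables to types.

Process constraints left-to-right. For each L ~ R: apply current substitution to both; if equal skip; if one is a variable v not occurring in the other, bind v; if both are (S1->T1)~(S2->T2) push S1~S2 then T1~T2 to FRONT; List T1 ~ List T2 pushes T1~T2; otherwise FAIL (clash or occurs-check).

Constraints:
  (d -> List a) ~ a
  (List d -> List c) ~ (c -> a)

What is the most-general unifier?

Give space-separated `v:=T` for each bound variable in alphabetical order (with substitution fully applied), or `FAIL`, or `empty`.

Answer: FAIL

Derivation:
step 1: unify (d -> List a) ~ a  [subst: {-} | 1 pending]
  occurs-check fail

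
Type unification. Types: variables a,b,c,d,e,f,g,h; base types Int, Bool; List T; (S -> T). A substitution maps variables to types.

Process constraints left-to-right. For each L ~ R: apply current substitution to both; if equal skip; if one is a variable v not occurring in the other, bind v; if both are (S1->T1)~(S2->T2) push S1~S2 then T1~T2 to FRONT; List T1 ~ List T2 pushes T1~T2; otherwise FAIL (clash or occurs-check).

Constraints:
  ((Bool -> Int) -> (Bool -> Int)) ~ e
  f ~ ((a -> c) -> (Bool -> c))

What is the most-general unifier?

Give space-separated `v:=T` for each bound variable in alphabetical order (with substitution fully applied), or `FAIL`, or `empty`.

step 1: unify ((Bool -> Int) -> (Bool -> Int)) ~ e  [subst: {-} | 1 pending]
  bind e := ((Bool -> Int) -> (Bool -> Int))
step 2: unify f ~ ((a -> c) -> (Bool -> c))  [subst: {e:=((Bool -> Int) -> (Bool -> Int))} | 0 pending]
  bind f := ((a -> c) -> (Bool -> c))

Answer: e:=((Bool -> Int) -> (Bool -> Int)) f:=((a -> c) -> (Bool -> c))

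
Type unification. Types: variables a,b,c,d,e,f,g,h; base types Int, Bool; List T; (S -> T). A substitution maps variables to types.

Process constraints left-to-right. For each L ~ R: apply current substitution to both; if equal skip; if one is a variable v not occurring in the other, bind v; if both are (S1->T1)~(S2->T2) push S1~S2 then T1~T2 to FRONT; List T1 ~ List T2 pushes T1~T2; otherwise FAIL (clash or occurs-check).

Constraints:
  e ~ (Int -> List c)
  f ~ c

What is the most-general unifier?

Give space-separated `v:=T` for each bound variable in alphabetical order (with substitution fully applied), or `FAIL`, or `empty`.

Answer: e:=(Int -> List c) f:=c

Derivation:
step 1: unify e ~ (Int -> List c)  [subst: {-} | 1 pending]
  bind e := (Int -> List c)
step 2: unify f ~ c  [subst: {e:=(Int -> List c)} | 0 pending]
  bind f := c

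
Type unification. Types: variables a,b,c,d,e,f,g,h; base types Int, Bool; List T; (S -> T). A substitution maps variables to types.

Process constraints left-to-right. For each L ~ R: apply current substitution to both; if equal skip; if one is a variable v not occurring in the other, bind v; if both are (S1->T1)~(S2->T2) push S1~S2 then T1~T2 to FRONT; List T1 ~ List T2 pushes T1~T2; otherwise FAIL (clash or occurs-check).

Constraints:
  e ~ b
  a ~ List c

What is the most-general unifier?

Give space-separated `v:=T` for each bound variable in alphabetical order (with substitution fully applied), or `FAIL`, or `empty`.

Answer: a:=List c e:=b

Derivation:
step 1: unify e ~ b  [subst: {-} | 1 pending]
  bind e := b
step 2: unify a ~ List c  [subst: {e:=b} | 0 pending]
  bind a := List c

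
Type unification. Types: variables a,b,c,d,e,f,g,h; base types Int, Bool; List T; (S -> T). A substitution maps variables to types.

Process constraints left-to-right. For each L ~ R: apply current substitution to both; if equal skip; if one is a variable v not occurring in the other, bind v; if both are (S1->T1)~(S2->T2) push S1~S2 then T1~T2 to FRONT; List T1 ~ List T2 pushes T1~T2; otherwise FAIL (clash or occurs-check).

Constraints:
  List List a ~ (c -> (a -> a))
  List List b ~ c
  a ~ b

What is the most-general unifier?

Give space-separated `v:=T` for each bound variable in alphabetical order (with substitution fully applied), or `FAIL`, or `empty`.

step 1: unify List List a ~ (c -> (a -> a))  [subst: {-} | 2 pending]
  clash: List List a vs (c -> (a -> a))

Answer: FAIL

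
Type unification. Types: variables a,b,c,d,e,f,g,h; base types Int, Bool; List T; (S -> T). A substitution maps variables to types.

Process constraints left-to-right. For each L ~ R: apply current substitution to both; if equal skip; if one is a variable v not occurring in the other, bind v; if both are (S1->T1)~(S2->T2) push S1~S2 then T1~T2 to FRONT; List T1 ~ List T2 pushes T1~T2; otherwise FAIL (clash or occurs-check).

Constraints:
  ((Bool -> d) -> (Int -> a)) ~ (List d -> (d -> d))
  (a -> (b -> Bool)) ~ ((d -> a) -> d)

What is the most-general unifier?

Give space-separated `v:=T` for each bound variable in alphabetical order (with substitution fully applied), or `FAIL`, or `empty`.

step 1: unify ((Bool -> d) -> (Int -> a)) ~ (List d -> (d -> d))  [subst: {-} | 1 pending]
  -> decompose arrow: push (Bool -> d)~List d, (Int -> a)~(d -> d)
step 2: unify (Bool -> d) ~ List d  [subst: {-} | 2 pending]
  clash: (Bool -> d) vs List d

Answer: FAIL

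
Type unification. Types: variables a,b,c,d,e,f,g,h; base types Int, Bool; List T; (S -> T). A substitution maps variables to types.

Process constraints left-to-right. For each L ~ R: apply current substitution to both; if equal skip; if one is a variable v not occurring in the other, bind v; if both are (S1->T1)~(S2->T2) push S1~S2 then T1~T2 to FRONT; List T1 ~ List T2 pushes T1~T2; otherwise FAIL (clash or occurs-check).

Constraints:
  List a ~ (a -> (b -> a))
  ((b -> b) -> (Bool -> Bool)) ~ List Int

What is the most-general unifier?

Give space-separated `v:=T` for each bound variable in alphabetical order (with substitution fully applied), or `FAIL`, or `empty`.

Answer: FAIL

Derivation:
step 1: unify List a ~ (a -> (b -> a))  [subst: {-} | 1 pending]
  clash: List a vs (a -> (b -> a))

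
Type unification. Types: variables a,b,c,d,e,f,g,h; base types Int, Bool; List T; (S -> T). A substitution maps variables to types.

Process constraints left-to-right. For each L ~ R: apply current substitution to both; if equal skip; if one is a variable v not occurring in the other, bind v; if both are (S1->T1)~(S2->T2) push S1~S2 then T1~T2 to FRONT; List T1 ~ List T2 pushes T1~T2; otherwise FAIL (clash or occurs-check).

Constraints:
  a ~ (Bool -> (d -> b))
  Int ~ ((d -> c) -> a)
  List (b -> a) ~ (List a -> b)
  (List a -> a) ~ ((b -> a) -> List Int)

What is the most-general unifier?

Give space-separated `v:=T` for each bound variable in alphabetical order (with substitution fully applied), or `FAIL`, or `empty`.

step 1: unify a ~ (Bool -> (d -> b))  [subst: {-} | 3 pending]
  bind a := (Bool -> (d -> b))
step 2: unify Int ~ ((d -> c) -> (Bool -> (d -> b)))  [subst: {a:=(Bool -> (d -> b))} | 2 pending]
  clash: Int vs ((d -> c) -> (Bool -> (d -> b)))

Answer: FAIL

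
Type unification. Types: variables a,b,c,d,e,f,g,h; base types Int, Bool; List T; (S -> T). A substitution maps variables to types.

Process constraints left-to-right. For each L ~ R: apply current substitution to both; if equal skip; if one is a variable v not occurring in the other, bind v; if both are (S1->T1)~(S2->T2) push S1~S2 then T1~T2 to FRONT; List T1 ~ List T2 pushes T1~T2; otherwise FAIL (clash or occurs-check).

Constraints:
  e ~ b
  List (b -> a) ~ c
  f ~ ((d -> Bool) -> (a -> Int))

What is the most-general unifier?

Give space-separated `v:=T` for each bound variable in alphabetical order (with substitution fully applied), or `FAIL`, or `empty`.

step 1: unify e ~ b  [subst: {-} | 2 pending]
  bind e := b
step 2: unify List (b -> a) ~ c  [subst: {e:=b} | 1 pending]
  bind c := List (b -> a)
step 3: unify f ~ ((d -> Bool) -> (a -> Int))  [subst: {e:=b, c:=List (b -> a)} | 0 pending]
  bind f := ((d -> Bool) -> (a -> Int))

Answer: c:=List (b -> a) e:=b f:=((d -> Bool) -> (a -> Int))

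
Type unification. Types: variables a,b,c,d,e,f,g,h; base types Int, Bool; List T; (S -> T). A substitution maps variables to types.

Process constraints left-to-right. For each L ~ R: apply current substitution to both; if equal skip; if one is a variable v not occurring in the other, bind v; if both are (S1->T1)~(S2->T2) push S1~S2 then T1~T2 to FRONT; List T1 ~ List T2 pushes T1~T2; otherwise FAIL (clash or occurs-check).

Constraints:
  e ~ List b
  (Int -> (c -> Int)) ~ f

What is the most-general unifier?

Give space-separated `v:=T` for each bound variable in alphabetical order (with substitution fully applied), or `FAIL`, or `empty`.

step 1: unify e ~ List b  [subst: {-} | 1 pending]
  bind e := List b
step 2: unify (Int -> (c -> Int)) ~ f  [subst: {e:=List b} | 0 pending]
  bind f := (Int -> (c -> Int))

Answer: e:=List b f:=(Int -> (c -> Int))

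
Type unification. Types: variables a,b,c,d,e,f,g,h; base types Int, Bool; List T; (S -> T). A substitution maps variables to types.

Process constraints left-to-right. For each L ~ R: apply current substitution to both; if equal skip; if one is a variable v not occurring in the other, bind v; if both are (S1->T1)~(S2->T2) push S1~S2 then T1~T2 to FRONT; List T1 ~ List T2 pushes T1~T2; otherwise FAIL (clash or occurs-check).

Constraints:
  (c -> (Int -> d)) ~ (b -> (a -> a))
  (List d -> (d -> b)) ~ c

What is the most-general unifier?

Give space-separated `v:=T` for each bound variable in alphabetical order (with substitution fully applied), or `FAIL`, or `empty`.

Answer: FAIL

Derivation:
step 1: unify (c -> (Int -> d)) ~ (b -> (a -> a))  [subst: {-} | 1 pending]
  -> decompose arrow: push c~b, (Int -> d)~(a -> a)
step 2: unify c ~ b  [subst: {-} | 2 pending]
  bind c := b
step 3: unify (Int -> d) ~ (a -> a)  [subst: {c:=b} | 1 pending]
  -> decompose arrow: push Int~a, d~a
step 4: unify Int ~ a  [subst: {c:=b} | 2 pending]
  bind a := Int
step 5: unify d ~ Int  [subst: {c:=b, a:=Int} | 1 pending]
  bind d := Int
step 6: unify (List Int -> (Int -> b)) ~ b  [subst: {c:=b, a:=Int, d:=Int} | 0 pending]
  occurs-check fail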